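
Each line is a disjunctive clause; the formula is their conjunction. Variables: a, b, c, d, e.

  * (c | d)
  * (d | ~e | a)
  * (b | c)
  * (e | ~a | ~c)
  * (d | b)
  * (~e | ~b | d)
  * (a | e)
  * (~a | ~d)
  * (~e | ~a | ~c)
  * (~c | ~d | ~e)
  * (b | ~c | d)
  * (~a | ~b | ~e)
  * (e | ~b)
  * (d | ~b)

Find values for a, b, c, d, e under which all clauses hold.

a=F, b=T, c=F, d=T, e=T

Check each clause:
  1. (c | d) — d is true.
  2. (d | ~e | a) — d is true.
  3. (c | b) — b is true.
  4. (~a | e | ~c) — e is true.
  5. (d | b) — b is true.
  6. (d | ~e | ~b) — d is true.
  7. (e | a) — e is true.
  8. (~d | ~a) — ~a is true.
  9. (~c | ~e | ~a) — ~c is true.
  10. (~d | ~c | ~e) — ~c is true.
  11. (d | b | ~c) — b is true.
  12. (~b | ~a | ~e) — ~a is true.
  13. (e | ~b) — e is true.
  14. (d | ~b) — d is true.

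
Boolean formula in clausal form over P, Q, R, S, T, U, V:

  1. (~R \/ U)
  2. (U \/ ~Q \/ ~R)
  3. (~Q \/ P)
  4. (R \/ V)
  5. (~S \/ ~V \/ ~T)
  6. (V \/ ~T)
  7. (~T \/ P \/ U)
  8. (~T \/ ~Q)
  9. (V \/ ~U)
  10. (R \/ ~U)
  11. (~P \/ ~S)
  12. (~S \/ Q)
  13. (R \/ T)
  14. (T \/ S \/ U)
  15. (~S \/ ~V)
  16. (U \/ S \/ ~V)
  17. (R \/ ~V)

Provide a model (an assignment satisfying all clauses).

P=False, Q=False, R=True, S=False, T=True, U=True, V=True

Branch on P: take P = False.
  then Q is forced to False.
  then S is forced to False.
For the remaining variables, R = True, T = True, U = True, V = True works.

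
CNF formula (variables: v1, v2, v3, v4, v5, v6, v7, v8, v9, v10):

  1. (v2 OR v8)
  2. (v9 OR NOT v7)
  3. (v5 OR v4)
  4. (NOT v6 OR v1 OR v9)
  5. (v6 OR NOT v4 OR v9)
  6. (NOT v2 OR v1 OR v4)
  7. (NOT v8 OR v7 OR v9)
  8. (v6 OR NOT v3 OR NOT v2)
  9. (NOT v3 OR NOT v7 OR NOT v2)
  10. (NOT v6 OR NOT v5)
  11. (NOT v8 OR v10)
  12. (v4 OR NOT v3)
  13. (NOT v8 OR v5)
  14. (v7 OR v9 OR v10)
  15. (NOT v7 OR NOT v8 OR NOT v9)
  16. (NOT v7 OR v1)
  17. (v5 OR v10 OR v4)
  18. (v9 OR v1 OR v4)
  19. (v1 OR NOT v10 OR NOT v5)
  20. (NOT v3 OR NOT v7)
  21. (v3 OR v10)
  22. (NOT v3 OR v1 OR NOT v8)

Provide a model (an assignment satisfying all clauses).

v1 occurs only positively in the remaining clauses — set v1 = True.
Branch on v2: take v2 = True.
Set v3 = False and propagate.
  then v10 is forced to True.
Set v4 = False and propagate.
  then v5 is forced to True.
  then v6 is forced to False.
For the remaining variables, v7 = True, v8 = False, v9 = True works.

v1 = True, v2 = True, v3 = False, v4 = False, v5 = True, v6 = False, v7 = True, v8 = False, v9 = True, v10 = True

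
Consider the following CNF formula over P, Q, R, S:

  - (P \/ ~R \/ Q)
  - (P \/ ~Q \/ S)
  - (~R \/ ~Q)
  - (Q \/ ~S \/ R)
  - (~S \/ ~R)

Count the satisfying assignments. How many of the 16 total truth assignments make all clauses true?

6

Satisfying assignments:
  P=F Q=F R=F S=F
  P=F Q=T R=F S=T
  P=T Q=F R=F S=F
  P=T Q=F R=T S=F
  P=T Q=T R=F S=F
  P=T Q=T R=F S=T
Count: 6.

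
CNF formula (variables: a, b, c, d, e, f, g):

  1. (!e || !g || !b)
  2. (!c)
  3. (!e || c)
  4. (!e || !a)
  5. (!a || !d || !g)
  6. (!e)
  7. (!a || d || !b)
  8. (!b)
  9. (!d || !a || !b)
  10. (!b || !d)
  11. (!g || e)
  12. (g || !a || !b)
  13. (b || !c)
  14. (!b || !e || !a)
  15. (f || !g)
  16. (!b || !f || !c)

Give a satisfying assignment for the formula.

Unit propagation: (!c) forces c = False.
(!e) is a unit clause, so e = False.
Unit propagation: (!b) forces b = False.
The clause (!g) is unit: g must be False.
a, d, f are now unconstrained; take a = False, d = True, f = False.
Every clause has at least one true literal under this assignment.

a=0  b=0  c=0  d=1  e=0  f=0  g=0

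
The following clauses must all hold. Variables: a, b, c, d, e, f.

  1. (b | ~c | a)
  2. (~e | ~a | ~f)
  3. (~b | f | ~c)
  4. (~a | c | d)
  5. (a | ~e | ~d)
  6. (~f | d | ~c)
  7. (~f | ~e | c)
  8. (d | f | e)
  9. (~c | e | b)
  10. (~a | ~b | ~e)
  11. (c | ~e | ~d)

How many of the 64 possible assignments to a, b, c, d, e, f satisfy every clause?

Case analysis on c and e:
  c=1, e=1: remaining (a,b,d,f) ∈ {(1,0,0,0); (1,0,1,0)} — 2.
  c=1, e=0: remaining (a,b,d,f) ∈ {(0,1,1,1); (1,1,1,1)} — 2.
  c=0, e=1: remaining (a,b,d,f) ∈ {(0,0,0,0); (0,1,0,0)} — 2.
  c=0, e=0: b free; 5 ways for (a,d,f) × 2^1 = 10.
Total: 2 + 2 + 2 + 10 = 16.

16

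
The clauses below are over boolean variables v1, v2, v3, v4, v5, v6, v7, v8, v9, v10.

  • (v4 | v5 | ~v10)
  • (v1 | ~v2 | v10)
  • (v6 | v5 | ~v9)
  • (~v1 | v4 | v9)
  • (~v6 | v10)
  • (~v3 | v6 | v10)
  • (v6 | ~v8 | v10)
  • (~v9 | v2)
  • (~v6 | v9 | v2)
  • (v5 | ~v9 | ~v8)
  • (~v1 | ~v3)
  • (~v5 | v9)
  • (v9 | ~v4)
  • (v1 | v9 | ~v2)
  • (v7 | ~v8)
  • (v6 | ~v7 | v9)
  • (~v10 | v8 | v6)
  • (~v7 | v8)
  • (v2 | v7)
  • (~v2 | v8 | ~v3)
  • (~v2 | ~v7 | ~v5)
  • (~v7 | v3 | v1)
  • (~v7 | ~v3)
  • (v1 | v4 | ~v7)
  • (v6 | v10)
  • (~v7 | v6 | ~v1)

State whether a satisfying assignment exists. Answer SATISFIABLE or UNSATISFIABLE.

SATISFIABLE

Set v1 = True and propagate.
  then v3 is forced to False.
Try v2 = True.
For the remaining variables, v4 = False, v5 = True, v6 = True, v7 = False, v8 = False, v9 = True, v10 = True works.
So v1 = T, v2 = T, v3 = F, v4 = F, v5 = T, v6 = T, v7 = F, v8 = F, v9 = T, v10 = T is a satisfying assignment.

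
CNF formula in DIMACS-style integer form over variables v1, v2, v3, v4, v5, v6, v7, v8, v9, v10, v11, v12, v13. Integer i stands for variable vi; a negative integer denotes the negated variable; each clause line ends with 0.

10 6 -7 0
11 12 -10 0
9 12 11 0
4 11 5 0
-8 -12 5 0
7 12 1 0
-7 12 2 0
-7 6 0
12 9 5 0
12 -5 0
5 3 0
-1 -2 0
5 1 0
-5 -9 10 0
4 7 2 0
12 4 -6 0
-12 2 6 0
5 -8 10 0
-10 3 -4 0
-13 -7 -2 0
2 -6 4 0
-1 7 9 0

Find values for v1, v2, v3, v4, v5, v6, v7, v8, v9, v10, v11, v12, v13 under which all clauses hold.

Pure literal: v13 appears only negated; assign v13 = False.
Try v1 = False.
  then v5 is forced to True.
  then v12 is forced to True.
Branch on v2: take v2 = True.
For the remaining variables, v3 = False, v4 = True, v6 = True, v7 = True, v8 = True, v9 = False, v10 = False, v11 = False works.
Every clause has at least one true literal under this assignment.
Check each clause:
  1. (v6 OR v10 OR NOT v7) — v6 is true.
  2. (v12 OR v11 OR NOT v10) — v12 is true.
  3. (v9 OR v11 OR v12) — v12 is true.
  4. (v4 OR v11 OR v5) — v4 is true.
  5. (v5 OR NOT v12 OR NOT v8) — v5 is true.
  6. (v12 OR v1 OR v7) — v12 is true.
  7. (v2 OR v12 OR NOT v7) — v2 is true.
  8. (v6 OR NOT v7) — v6 is true.
  9. (v12 OR v9 OR v5) — v12 is true.
  10. (NOT v5 OR v12) — v12 is true.
  11. (v3 OR v5) — v5 is true.
  12. (NOT v2 OR NOT v1) — NOT v1 is true.
  13. (v5 OR v1) — v5 is true.
  14. (NOT v9 OR NOT v5 OR v10) — NOT v9 is true.
  15. (v7 OR v4 OR v2) — v2 is true.
  16. (v4 OR NOT v6 OR v12) — v12 is true.
  17. (v6 OR v2 OR NOT v12) — v2 is true.
  18. (v5 OR NOT v8 OR v10) — v5 is true.
  19. (v3 OR NOT v10 OR NOT v4) — NOT v10 is true.
  20. (NOT v2 OR NOT v13 OR NOT v7) — NOT v13 is true.
  21. (v4 OR NOT v6 OR v2) — v2 is true.
  22. (v7 OR v9 OR NOT v1) — NOT v1 is true.

v1 = False, v2 = True, v3 = False, v4 = True, v5 = True, v6 = True, v7 = True, v8 = True, v9 = False, v10 = False, v11 = False, v12 = True, v13 = False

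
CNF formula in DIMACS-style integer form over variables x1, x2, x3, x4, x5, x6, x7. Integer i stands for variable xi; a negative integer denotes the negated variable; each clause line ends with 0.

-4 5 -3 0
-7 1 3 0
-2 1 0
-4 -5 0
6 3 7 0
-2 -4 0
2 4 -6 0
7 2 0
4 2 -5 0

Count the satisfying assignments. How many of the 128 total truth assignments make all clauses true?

Split on x2, then x4.
  x2=1, x4=1: a clause becomes empty — 0.
  x2=1, x4=0: x5 free; 7 ways for (x1,x3,x6,x7) × 2^1 = 14.
  x2=0, x4=1: remaining (x1,x3,x5,x6,x7) ∈ {(1,0,0,0,1); (1,0,0,1,1)} — 2.
  x2=0, x4=0: remaining (x1,x3,x5,x6,x7) ∈ {(0,1,0,0,1); (1,0,0,0,1); (1,1,0,0,1)} — 3.
Total: 0 + 14 + 2 + 3 = 19.

19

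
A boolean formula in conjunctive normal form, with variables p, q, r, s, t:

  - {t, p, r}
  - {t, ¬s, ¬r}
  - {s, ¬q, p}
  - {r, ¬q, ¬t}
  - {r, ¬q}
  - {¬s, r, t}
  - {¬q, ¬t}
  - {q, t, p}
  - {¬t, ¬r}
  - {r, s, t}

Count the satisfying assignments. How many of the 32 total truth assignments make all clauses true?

The models are:
  p=0 q=0 r=0 s=0 t=1
  p=0 q=0 r=0 s=1 t=1
  p=1 q=0 r=0 s=0 t=1
  p=1 q=0 r=0 s=1 t=1
  p=1 q=0 r=1 s=0 t=0
  p=1 q=1 r=1 s=0 t=0
That's 6 in total.

6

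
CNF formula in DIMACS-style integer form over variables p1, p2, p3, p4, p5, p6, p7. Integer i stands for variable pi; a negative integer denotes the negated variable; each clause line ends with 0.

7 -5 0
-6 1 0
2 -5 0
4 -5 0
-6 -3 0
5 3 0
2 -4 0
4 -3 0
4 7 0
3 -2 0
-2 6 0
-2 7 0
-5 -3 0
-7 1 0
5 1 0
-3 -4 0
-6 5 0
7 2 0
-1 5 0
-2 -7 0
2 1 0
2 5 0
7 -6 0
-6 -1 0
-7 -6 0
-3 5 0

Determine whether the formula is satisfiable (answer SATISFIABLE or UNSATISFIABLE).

UNSATISFIABLE

p5 = True:
  propagation gives p7=True, p2=True; an empty clause results — contradiction.
p5 = False:
  propagation gives p3=True; an empty clause results — contradiction.
Every branch closes, so no satisfying assignment exists.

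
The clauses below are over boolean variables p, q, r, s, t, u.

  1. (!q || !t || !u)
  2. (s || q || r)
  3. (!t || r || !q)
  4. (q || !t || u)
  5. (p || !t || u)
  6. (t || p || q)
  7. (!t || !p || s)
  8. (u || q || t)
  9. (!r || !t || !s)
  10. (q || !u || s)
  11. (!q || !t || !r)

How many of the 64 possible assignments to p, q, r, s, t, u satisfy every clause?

20

Case analysis on t and q:
  t=1, q=1: a clause becomes empty — 0.
  t=1, q=0: remaining (p,r,s,u) ∈ {(0,0,1,1); (1,0,1,1)} — 2.
  t=0, q=1: p, r, s, u free → 2^4 = 16.
  t=0, q=0: remaining (p,r,s,u) ∈ {(1,0,1,1); (1,1,1,1)} — 2.
Total: 0 + 2 + 16 + 2 = 20.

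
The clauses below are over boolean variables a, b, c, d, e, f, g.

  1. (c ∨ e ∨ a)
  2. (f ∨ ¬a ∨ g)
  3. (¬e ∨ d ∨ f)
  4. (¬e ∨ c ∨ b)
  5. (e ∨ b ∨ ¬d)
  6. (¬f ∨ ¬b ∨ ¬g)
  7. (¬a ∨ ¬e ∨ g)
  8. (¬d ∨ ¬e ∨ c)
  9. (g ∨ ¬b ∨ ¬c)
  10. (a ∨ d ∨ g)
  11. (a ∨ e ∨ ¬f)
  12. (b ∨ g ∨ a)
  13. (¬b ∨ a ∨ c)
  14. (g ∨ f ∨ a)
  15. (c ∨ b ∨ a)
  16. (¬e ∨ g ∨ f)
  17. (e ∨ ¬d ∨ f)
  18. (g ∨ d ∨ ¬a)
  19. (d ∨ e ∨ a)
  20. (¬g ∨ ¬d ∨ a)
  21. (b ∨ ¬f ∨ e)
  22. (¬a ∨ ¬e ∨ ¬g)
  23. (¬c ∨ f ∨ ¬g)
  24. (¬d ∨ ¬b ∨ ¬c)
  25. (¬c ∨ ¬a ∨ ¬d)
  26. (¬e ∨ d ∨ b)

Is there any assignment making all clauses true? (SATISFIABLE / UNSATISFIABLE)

SATISFIABLE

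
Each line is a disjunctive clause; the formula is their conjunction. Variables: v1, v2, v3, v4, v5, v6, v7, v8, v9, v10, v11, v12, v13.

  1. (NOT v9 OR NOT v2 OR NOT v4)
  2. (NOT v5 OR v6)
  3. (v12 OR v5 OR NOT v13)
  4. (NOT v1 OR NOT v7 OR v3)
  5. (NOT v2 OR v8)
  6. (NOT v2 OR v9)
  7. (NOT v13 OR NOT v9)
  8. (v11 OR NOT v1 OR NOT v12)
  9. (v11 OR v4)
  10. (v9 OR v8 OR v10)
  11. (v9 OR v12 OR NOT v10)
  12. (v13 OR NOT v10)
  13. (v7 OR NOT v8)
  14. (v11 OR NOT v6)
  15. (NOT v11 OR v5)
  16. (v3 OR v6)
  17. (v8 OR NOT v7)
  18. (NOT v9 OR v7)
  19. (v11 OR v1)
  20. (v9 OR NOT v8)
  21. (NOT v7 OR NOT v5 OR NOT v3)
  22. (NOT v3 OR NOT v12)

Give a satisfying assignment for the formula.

v1 = False, v2 = False, v3 = False, v4 = False, v5 = True, v6 = True, v7 = False, v8 = False, v9 = False, v10 = True, v11 = True, v12 = True, v13 = True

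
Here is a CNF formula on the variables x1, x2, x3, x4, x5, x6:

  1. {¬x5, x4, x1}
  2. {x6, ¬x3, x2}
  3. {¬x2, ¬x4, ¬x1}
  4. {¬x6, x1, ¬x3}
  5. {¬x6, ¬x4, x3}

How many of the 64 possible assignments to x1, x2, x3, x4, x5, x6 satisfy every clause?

29

Case analysis on x1 and x3:
  x1=1, x3=1: x5 free; 4 ways for (x2,x4,x6) × 2^1 = 8.
  x1=1, x3=0: x5 free; 5 ways for (x2,x4,x6) × 2^1 = 10.
  x1=0, x3=1: remaining (x2,x4,x5,x6) ∈ {(1,0,0,0); (1,1,0,0); (1,1,1,0)} — 3.
  x1=0, x3=0: x2 free; 4 ways for (x4,x5,x6) × 2^1 = 8.
Total: 8 + 10 + 3 + 8 = 29.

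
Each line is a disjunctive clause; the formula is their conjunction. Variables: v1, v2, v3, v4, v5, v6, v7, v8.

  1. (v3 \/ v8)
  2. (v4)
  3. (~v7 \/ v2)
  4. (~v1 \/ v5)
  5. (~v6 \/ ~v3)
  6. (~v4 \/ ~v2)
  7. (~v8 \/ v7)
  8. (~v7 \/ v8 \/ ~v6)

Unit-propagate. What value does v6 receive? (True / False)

False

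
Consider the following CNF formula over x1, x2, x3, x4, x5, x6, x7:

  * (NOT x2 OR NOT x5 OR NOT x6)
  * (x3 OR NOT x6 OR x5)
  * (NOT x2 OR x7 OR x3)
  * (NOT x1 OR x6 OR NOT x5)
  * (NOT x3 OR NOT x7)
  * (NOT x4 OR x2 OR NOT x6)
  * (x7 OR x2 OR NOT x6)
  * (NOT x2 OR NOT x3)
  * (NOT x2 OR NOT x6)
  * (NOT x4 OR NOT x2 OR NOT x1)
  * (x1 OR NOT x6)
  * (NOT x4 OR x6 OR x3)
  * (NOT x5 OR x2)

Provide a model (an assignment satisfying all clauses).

x1=1, x2=0, x3=0, x4=0, x5=0, x6=0, x7=0

x4 occurs only negated in the remaining clauses — set x4 = False.
Branch on x1: take x1 = True.
For the remaining variables, x2 = False, x3 = False, x5 = False, x6 = False, x7 = False works.
Check each clause:
  1. (NOT x2 OR NOT x6 OR NOT x5) — NOT x6 is true.
  2. (NOT x6 OR x3 OR x5) — NOT x6 is true.
  3. (NOT x2 OR x7 OR x3) — NOT x2 is true.
  4. (NOT x5 OR x6 OR NOT x1) — NOT x5 is true.
  5. (NOT x7 OR NOT x3) — NOT x7 is true.
  6. (x2 OR NOT x4 OR NOT x6) — NOT x6 is true.
  7. (NOT x6 OR x7 OR x2) — NOT x6 is true.
  8. (NOT x2 OR NOT x3) — NOT x3 is true.
  9. (NOT x2 OR NOT x6) — NOT x6 is true.
  10. (NOT x2 OR NOT x1 OR NOT x4) — NOT x4 is true.
  11. (x1 OR NOT x6) — x1 is true.
  12. (x3 OR NOT x4 OR x6) — NOT x4 is true.
  13. (x2 OR NOT x5) — NOT x5 is true.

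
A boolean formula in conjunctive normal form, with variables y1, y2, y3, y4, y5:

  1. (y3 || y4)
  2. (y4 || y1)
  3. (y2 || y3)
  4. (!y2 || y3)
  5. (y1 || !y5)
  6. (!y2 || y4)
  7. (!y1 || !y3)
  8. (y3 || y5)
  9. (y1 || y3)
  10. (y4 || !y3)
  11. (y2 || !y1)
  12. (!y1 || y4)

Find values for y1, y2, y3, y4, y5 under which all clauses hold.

y1=0, y2=0, y3=1, y4=1, y5=0

Pure literal: y4 appears only positively; assign y4 = True.
Try y1 = False.
  then y5 is forced to False.
  then y3 is forced to True.
y2 is now unconstrained; take y2 = False.
Check each clause:
  1. (y4 || y3) — y3 is true.
  2. (y4 || y1) — y4 is true.
  3. (y2 || y3) — y3 is true.
  4. (!y2 || y3) — y3 is true.
  5. (y1 || !y5) — !y5 is true.
  6. (y4 || !y2) — y4 is true.
  7. (!y1 || !y3) — !y1 is true.
  8. (y3 || y5) — y3 is true.
  9. (y3 || y1) — y3 is true.
  10. (y4 || !y3) — y4 is true.
  11. (y2 || !y1) — !y1 is true.
  12. (y4 || !y1) — y4 is true.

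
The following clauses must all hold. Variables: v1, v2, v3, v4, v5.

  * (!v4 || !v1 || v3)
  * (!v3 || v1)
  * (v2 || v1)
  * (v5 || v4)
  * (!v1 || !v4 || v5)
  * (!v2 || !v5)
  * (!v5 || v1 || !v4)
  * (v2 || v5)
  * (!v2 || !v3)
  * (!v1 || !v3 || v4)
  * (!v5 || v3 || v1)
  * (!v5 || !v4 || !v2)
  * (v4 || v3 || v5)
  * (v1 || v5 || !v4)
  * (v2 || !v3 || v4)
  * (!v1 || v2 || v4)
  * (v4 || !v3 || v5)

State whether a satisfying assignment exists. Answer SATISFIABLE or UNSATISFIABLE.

Branch on v1: take v1 = True.
Branch on v2: take v2 = False.
  then v5 is forced to True.
  then v4 is forced to True.
  then v3 is forced to True.
So v1=True, v2=False, v3=True, v4=True, v5=True is a satisfying assignment.

SATISFIABLE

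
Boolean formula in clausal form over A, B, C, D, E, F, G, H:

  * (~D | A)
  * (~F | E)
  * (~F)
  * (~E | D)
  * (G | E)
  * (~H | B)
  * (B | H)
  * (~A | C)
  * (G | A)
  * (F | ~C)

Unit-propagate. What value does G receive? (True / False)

(~F) stands alone — F = False.
In (~C | F), F is now false; ~C must hold, so C = False.
(C | ~A) with C = False leaves only ~A, so A = False.
In (~D | A), A is now false; ~D must hold, so D = False.
From (D | ~E) and D = False: E = False.
In (G | E), E is now false; G must hold, so G = True.

True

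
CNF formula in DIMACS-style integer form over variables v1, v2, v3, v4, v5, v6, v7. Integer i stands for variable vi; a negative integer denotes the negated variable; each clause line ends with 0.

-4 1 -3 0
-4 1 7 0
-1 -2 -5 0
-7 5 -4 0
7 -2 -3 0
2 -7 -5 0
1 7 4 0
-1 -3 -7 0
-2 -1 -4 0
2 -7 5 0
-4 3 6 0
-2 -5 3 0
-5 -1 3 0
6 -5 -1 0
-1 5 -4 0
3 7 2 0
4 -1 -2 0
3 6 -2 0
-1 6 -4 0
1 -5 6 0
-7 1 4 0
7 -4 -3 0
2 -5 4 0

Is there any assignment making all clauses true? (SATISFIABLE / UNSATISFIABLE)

Branch on v1: take v1 = True.
The remaining clauses are satisfied by v2 = False, v3 = True, v4 = False, v5 = False, v6 = False, v7 = False.
So v1=T, v2=F, v3=T, v4=F, v5=F, v6=F, v7=F is a satisfying assignment.

SATISFIABLE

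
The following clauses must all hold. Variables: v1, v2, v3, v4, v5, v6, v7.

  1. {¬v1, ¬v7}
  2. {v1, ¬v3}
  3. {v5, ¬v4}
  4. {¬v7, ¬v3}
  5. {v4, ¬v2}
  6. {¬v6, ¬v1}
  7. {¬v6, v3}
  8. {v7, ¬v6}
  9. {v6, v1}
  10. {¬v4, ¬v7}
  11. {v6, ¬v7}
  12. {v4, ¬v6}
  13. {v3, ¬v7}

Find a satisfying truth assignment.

v1 = True, v2 = False, v3 = False, v4 = False, v5 = False, v6 = False, v7 = False

v2 occurs only negated in the remaining clauses — set v2 = False.
Set v1 = True and propagate.
  then v7 is forced to False.
  then v6 is forced to False.
Try v4 = False.
v3, v5 are now unconstrained; take v3 = False, v5 = False.
Every clause has at least one true literal under this assignment.
Check each clause:
  1. {¬v1, ¬v7} — ¬v7 is true.
  2. {v1, ¬v3} — v1 is true.
  3. {v5, ¬v4} — ¬v4 is true.
  4. {¬v7, ¬v3} — ¬v7 is true.
  5. {¬v2, v4} — ¬v2 is true.
  6. {¬v6, ¬v1} — ¬v6 is true.
  7. {¬v6, v3} — ¬v6 is true.
  8. {¬v6, v7} — ¬v6 is true.
  9. {v6, v1} — v1 is true.
  10. {¬v4, ¬v7} — ¬v7 is true.
  11. {¬v7, v6} — ¬v7 is true.
  12. {v4, ¬v6} — ¬v6 is true.
  13. {¬v7, v3} — ¬v7 is true.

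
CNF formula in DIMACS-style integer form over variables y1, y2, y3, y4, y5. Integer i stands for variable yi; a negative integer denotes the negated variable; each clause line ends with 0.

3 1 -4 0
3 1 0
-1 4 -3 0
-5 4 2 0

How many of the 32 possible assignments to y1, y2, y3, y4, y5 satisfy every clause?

18

Split on y1, then y3.
  y1=1, y3=1: remaining (y2,y4,y5) ∈ {(0,1,0); (0,1,1); (1,1,0); (1,1,1)} — 4.
  y1=1, y3=0: 7 of the 8 assignments to (y2,y4,y5) work.
  y1=0, y3=1: 7 of the 8 assignments to (y2,y4,y5) work.
  y1=0, y3=0: a clause becomes empty — 0.
Total: 4 + 7 + 7 + 0 = 18.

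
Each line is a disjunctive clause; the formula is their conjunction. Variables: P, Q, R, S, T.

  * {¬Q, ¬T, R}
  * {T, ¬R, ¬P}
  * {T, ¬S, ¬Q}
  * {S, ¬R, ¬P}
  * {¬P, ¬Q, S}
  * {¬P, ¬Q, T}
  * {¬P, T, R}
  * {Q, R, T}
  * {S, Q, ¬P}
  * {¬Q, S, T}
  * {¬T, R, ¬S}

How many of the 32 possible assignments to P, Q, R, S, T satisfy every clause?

9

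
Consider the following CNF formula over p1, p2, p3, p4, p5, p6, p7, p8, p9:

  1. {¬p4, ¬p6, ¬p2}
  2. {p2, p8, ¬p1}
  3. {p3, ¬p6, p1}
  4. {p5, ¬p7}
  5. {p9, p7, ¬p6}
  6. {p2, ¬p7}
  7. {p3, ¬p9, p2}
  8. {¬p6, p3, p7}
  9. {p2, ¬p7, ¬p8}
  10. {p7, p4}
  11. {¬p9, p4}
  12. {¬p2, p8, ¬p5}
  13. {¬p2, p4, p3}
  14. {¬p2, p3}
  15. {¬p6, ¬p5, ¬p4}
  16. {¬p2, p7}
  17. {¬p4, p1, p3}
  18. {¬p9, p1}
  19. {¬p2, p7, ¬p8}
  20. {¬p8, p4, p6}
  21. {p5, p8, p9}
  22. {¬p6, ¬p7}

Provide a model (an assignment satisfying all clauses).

p1=T, p2=F, p3=F, p4=T, p5=F, p6=F, p7=F, p8=T, p9=F

Check each clause:
  1. {¬p2, ¬p4, ¬p6} — ¬p6 is true.
  2. {p2, p8, ¬p1} — p8 is true.
  3. {p1, ¬p6, p3} — p1 is true.
  4. {¬p7, p5} — ¬p7 is true.
  5. {¬p6, p9, p7} — ¬p6 is true.
  6. {p2, ¬p7} — ¬p7 is true.
  7. {p2, ¬p9, p3} — ¬p9 is true.
  8. {p3, p7, ¬p6} — ¬p6 is true.
  9. {¬p7, p2, ¬p8} — ¬p7 is true.
  10. {p4, p7} — p4 is true.
  11. {p4, ¬p9} — p4 is true.
  12. {p8, ¬p2, ¬p5} — p8 is true.
  13. {¬p2, p3, p4} — p4 is true.
  14. {p3, ¬p2} — ¬p2 is true.
  15. {¬p4, ¬p6, ¬p5} — ¬p6 is true.
  16. {¬p2, p7} — ¬p2 is true.
  17. {p3, p1, ¬p4} — p1 is true.
  18. {¬p9, p1} — p1 is true.
  19. {¬p8, ¬p2, p7} — ¬p2 is true.
  20. {p4, p6, ¬p8} — p4 is true.
  21. {p5, p8, p9} — p8 is true.
  22. {¬p7, ¬p6} — ¬p7 is true.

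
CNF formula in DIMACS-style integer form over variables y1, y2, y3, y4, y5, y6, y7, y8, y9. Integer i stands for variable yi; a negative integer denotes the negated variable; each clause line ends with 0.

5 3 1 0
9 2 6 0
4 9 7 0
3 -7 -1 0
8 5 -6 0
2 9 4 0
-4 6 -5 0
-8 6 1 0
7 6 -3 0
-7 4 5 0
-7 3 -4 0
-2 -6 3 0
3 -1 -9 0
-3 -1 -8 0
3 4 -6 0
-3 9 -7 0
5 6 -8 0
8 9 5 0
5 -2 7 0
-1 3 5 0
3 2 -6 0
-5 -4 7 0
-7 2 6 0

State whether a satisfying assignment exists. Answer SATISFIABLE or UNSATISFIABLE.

SATISFIABLE

Try y1 = False.
The remaining clauses are satisfied by y2 = True, y3 = True, y4 = False, y5 = True, y6 = False, y7 = True, y8 = False, y9 = True.
Every clause has at least one true literal under this assignment.
So y1 = False, y2 = True, y3 = True, y4 = False, y5 = True, y6 = False, y7 = True, y8 = False, y9 = True is a satisfying assignment.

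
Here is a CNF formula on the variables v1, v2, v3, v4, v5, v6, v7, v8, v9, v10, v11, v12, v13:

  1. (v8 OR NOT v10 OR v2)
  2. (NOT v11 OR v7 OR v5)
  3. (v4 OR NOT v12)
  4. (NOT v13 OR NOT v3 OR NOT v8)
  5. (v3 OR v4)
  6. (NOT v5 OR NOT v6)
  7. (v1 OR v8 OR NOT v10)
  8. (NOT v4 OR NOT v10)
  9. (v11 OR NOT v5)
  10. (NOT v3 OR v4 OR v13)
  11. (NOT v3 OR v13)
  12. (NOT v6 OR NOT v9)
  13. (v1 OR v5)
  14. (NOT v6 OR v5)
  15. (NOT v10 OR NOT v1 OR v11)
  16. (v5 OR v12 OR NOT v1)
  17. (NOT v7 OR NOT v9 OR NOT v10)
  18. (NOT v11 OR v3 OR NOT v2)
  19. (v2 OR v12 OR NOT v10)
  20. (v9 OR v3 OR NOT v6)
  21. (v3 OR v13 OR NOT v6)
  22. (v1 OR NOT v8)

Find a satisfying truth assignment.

v1=False, v2=False, v3=True, v4=True, v5=True, v6=False, v7=False, v8=False, v9=True, v10=False, v11=True, v12=False, v13=True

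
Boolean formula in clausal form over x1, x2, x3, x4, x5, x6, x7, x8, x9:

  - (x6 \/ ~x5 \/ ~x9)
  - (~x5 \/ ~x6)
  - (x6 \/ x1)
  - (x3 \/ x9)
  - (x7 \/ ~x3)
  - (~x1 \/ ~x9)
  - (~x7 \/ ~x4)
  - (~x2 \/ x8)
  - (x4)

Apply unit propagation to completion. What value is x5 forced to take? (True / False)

False

Unit clause (x4) sets x4 = True.
From (~x7 \/ ~x4) and x4 = True: x7 = False.
(x7 \/ ~x3) with x7 = False leaves only ~x3, so x3 = False.
From (x9 \/ x3) and x3 = False: x9 = True.
(~x9 \/ ~x1) with x9 = True leaves only ~x1, so x1 = False.
(x1 \/ x6): since x1 = False, the clause reduces to (x6). x6 = True.
From (~x5 \/ ~x6) and x6 = True: x5 = False.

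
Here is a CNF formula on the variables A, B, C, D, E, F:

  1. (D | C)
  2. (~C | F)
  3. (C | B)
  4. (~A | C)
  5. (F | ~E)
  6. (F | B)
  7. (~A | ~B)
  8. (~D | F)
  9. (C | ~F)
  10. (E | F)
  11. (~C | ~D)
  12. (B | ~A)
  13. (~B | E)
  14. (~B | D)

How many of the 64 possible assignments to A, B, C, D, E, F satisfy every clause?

2

The models are:
  A=0 B=0 C=1 D=0 E=0 F=1
  A=0 B=0 C=1 D=0 E=1 F=1
That's 2 in total.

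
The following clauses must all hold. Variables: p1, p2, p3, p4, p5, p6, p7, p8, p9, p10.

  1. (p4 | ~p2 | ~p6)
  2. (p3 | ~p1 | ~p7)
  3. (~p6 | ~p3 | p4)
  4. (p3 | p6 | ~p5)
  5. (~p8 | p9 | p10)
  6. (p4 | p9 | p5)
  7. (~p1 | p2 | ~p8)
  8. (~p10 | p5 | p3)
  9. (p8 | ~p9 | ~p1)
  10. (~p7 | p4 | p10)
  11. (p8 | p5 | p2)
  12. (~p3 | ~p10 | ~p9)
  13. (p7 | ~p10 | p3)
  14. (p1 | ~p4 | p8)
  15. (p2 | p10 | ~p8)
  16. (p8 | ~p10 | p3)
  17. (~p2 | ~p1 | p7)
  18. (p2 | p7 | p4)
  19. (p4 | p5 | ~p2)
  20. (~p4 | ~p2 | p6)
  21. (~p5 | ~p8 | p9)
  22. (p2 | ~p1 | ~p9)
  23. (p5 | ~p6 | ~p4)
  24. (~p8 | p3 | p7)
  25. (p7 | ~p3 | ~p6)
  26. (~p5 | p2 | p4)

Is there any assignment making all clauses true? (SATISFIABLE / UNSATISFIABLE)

Try p1 = False.
Branch on p2: take p2 = False.
Set p3 = True and propagate.
The remaining clauses are satisfied by p4 = True, p5 = False, p6 = False, p7 = False, p8 = True, p9 = False, p10 = True.
Every clause has at least one true literal under this assignment.
So p1 = False, p2 = False, p3 = True, p4 = True, p5 = False, p6 = False, p7 = False, p8 = True, p9 = False, p10 = True is a satisfying assignment.

SATISFIABLE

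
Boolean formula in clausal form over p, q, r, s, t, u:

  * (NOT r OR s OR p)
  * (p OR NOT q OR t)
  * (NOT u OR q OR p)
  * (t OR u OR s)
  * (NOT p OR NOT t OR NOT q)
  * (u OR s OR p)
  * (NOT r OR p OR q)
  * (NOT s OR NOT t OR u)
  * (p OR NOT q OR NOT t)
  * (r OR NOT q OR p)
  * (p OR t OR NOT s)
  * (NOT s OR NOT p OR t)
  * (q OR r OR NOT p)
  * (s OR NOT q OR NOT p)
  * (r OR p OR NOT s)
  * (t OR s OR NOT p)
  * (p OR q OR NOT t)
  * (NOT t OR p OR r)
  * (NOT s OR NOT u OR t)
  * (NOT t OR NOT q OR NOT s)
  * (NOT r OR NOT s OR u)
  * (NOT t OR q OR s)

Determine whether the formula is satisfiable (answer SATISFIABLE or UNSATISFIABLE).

SATISFIABLE

Set p = True and propagate.
The remaining clauses are satisfied by q = False, r = True, s = True, t = True, u = True.
So p=T, q=F, r=T, s=T, t=T, u=T is a satisfying assignment.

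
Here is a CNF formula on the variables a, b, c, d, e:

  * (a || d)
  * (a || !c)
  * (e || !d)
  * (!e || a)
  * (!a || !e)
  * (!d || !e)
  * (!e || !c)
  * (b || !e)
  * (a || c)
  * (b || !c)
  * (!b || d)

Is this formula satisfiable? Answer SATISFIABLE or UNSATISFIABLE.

SATISFIABLE

Set a = True and propagate.
  then e is forced to False.
  then d is forced to False.
  then b is forced to False.
  then c is forced to False.
So a=1  b=0  c=0  d=0  e=0 is a satisfying assignment.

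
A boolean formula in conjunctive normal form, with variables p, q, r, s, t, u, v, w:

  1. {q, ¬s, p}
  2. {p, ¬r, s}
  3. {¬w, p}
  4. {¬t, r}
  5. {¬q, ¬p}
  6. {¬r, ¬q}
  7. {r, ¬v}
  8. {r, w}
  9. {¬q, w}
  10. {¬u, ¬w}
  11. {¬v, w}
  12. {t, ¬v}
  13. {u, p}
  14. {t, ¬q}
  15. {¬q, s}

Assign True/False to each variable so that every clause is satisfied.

Branch on p: take p = True.
  then q is forced to False.
The remaining clauses are satisfied by r = True, s = True, t = True, u = False, v = True, w = True.

p = 1  q = 0  r = 1  s = 1  t = 1  u = 0  v = 1  w = 1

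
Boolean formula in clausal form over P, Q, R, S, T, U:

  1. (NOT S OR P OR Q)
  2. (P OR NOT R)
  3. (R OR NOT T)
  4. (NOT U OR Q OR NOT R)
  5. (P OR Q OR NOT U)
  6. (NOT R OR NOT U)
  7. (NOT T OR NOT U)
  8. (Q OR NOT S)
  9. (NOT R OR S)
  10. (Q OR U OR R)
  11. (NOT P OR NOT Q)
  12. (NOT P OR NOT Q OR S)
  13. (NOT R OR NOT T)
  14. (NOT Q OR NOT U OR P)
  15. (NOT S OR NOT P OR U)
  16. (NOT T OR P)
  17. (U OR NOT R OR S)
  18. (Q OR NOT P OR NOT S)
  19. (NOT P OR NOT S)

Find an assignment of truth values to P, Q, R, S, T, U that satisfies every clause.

P = False, Q = True, R = False, S = False, T = False, U = False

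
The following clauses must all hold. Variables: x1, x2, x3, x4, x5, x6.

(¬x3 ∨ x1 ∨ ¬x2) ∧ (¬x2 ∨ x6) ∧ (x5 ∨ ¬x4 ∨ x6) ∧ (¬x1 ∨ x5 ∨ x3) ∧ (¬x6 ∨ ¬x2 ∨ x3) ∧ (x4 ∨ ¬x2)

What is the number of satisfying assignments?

Case analysis on x2 and x3:
  x2=1, x3=1: remaining (x1,x4,x5,x6) ∈ {(1,1,0,1); (1,1,1,1)} — 2.
  x2=1, x3=0: a clause becomes empty — 0.
  x2=0, x3=1: x1 free; 7 ways for (x4,x5,x6) × 2^1 = 14.
  x2=0, x3=0: 11 of the 16 assignments to (x1,x4,x5,x6) work.
Total: 2 + 0 + 14 + 11 = 27.

27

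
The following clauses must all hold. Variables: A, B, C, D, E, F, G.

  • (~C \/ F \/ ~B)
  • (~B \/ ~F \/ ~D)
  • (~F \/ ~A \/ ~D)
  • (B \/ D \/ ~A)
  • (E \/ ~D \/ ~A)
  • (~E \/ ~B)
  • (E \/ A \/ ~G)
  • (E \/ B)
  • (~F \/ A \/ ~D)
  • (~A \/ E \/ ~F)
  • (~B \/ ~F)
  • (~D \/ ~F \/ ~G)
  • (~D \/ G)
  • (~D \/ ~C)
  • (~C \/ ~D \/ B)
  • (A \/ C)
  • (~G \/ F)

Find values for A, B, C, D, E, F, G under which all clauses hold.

Set A = False and propagate.
  then C is forced to True.
  then D is forced to False.
The remaining clauses are satisfied by B = False, E = True, F = False, G = False.

A = F, B = F, C = T, D = F, E = T, F = F, G = F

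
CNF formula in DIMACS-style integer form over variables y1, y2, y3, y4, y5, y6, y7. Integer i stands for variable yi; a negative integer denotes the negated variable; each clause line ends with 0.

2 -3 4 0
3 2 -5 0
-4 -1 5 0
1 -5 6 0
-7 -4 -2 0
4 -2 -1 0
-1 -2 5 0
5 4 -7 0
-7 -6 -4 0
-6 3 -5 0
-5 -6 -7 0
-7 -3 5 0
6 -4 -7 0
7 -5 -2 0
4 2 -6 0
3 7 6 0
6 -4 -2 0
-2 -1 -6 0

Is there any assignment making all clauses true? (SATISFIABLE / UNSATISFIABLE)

Set y1 = True and propagate.
Try y2 = False.
Set y3 = True and propagate.
  then y4 is forced to True.
  then y5 is forced to True.
For the remaining variables, y6 = False, y7 = False works.
So y1=T, y2=F, y3=T, y4=T, y5=T, y6=F, y7=F is a satisfying assignment.

SATISFIABLE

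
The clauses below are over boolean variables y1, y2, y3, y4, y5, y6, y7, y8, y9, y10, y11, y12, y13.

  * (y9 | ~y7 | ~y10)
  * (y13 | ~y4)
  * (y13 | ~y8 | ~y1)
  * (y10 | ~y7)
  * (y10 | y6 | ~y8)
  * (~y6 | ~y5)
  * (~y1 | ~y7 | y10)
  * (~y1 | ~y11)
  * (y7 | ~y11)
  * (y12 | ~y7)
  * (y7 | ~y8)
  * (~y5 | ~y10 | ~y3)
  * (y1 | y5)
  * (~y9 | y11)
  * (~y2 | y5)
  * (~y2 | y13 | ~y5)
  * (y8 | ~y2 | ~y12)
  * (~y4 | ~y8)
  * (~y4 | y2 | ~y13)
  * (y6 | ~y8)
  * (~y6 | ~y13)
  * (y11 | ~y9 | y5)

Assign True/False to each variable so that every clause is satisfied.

y1 = T, y2 = F, y3 = T, y4 = F, y5 = T, y6 = F, y7 = F, y8 = F, y9 = F, y10 = F, y11 = F, y12 = T, y13 = F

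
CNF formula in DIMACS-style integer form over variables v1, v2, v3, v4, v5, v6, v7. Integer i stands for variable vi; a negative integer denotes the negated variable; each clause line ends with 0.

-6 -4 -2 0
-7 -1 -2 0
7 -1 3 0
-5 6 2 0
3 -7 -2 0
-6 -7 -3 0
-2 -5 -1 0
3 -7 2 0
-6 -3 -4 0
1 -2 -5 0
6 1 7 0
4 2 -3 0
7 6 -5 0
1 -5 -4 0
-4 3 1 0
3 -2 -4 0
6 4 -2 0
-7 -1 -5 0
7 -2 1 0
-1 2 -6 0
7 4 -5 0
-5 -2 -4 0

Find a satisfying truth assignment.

v1=False  v2=False  v3=True  v4=True  v5=False  v6=False  v7=True

Check each clause:
  1. (NOT v6 OR NOT v4 OR NOT v2) — NOT v6 is true.
  2. (NOT v7 OR NOT v2 OR NOT v1) — NOT v1 is true.
  3. (NOT v1 OR v3 OR v7) — v3 is true.
  4. (v2 OR v6 OR NOT v5) — NOT v5 is true.
  5. (NOT v2 OR NOT v7 OR v3) — v3 is true.
  6. (NOT v7 OR NOT v3 OR NOT v6) — NOT v6 is true.
  7. (NOT v2 OR NOT v1 OR NOT v5) — NOT v5 is true.
  8. (v3 OR v2 OR NOT v7) — v3 is true.
  9. (NOT v6 OR NOT v4 OR NOT v3) — NOT v6 is true.
  10. (v1 OR NOT v2 OR NOT v5) — NOT v5 is true.
  11. (v6 OR v7 OR v1) — v7 is true.
  12. (v4 OR v2 OR NOT v3) — v4 is true.
  13. (v6 OR NOT v5 OR v7) — NOT v5 is true.
  14. (v1 OR NOT v5 OR NOT v4) — NOT v5 is true.
  15. (v1 OR v3 OR NOT v4) — v3 is true.
  16. (v3 OR NOT v4 OR NOT v2) — v3 is true.
  17. (v4 OR v6 OR NOT v2) — v4 is true.
  18. (NOT v7 OR NOT v5 OR NOT v1) — NOT v5 is true.
  19. (v1 OR NOT v2 OR v7) — NOT v2 is true.
  20. (v2 OR NOT v6 OR NOT v1) — NOT v6 is true.
  21. (v4 OR NOT v5 OR v7) — NOT v5 is true.
  22. (NOT v5 OR NOT v2 OR NOT v4) — NOT v5 is true.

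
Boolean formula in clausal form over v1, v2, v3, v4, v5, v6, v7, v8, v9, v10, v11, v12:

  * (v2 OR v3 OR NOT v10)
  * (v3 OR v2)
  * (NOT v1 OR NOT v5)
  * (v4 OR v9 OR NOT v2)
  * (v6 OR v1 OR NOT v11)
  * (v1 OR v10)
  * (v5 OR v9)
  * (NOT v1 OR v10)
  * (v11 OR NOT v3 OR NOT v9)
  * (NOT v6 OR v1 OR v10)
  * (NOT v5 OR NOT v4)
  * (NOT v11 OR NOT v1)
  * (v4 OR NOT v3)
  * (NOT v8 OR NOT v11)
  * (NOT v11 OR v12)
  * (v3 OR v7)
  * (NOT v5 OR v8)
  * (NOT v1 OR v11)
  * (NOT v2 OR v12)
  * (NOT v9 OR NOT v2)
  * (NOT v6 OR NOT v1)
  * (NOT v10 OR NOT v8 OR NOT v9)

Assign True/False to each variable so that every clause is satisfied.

v1=0, v2=0, v3=1, v4=1, v5=0, v6=1, v7=1, v8=0, v9=1, v10=1, v11=1, v12=1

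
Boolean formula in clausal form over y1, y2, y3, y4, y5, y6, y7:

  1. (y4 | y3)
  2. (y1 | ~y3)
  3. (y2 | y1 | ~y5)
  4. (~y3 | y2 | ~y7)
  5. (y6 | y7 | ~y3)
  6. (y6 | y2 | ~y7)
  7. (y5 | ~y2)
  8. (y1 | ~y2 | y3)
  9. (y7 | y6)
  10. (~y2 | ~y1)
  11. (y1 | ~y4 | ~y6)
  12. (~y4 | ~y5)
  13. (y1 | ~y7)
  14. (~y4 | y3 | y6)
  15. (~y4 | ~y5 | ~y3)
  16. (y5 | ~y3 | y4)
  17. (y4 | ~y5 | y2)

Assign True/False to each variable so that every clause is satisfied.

y1=T  y2=F  y3=F  y4=T  y5=F  y6=T  y7=T

Try y1 = True.
  then y2 is forced to False.
Try y3 = False.
  then y4 is forced to True.
  then y5 is forced to False.
  then y6 is forced to True.
y7 is now unconstrained; take y7 = True.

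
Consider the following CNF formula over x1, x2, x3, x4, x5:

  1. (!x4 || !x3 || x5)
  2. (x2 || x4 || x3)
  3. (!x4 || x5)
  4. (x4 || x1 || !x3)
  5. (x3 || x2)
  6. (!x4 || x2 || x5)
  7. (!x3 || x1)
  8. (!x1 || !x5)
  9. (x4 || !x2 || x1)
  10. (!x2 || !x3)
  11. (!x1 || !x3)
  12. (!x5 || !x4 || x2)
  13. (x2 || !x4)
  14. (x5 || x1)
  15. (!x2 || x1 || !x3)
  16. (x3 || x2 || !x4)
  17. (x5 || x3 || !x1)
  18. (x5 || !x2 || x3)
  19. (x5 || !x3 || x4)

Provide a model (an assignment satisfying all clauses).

Set x1 = False and propagate.
  then x3 is forced to False.
  then x2 is forced to True.
  then x4 is forced to True.
  then x5 is forced to True.

x1=False, x2=True, x3=False, x4=True, x5=True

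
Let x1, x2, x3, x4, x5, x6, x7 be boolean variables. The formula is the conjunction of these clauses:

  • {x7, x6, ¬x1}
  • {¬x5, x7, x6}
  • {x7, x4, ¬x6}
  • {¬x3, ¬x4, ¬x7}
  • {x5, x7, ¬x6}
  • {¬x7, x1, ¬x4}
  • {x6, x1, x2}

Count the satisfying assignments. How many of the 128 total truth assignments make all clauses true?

48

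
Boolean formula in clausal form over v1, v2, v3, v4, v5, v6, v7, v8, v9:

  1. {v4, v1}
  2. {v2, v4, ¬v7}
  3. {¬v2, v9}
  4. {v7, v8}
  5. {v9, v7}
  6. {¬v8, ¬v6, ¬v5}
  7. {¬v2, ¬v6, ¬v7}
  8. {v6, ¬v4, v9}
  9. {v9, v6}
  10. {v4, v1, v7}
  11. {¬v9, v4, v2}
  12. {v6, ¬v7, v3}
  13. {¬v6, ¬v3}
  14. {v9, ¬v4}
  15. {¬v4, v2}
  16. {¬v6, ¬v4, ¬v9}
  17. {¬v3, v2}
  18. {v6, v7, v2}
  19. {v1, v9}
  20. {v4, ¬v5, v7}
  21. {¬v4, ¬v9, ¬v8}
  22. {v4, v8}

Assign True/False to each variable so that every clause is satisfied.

Pure literal: v1 appears only positively; assign v1 = True.
v5 occurs only negated in the remaining clauses — set v5 = False.
Branch on v2: take v2 = True.
  then v9 is forced to True.
Try v3 = True.
  then v6 is forced to False.
For the remaining variables, v4 = True, v7 = True, v8 = False works.
Every clause has at least one true literal under this assignment.

v1=T  v2=T  v3=T  v4=T  v5=F  v6=F  v7=T  v8=F  v9=T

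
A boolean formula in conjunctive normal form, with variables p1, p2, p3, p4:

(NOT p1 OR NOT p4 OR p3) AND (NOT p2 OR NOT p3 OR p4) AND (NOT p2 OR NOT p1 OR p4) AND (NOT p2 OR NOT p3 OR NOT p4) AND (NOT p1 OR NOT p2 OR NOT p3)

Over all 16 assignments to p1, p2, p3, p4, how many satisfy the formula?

9

Split on p2, then p3.
  p2=T, p3=T: a clause becomes empty — 0.
  p2=T, p3=F: remaining (p1,p4) ∈ {(F,F); (F,T)} — 2.
  p2=F, p3=T: remaining (p1,p4) ∈ {(F,F); (F,T); (T,F); (T,T)} — 4.
  p2=F, p3=F: remaining (p1,p4) ∈ {(F,F); (F,T); (T,F)} — 3.
Total: 0 + 2 + 4 + 3 = 9.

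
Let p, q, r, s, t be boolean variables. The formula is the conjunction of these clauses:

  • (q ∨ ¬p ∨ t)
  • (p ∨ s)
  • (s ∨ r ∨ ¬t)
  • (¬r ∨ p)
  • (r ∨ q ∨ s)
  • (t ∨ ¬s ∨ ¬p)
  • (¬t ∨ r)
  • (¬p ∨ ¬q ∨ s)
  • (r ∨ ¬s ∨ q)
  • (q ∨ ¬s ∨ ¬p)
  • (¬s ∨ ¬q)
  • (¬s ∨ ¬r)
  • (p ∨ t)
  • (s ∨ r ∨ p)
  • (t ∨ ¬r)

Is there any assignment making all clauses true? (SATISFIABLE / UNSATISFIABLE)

Try p = True.
Try q = False.
  then t is forced to True.
  then r is forced to True.
  then s is forced to False.
Every clause has at least one true literal under this assignment.
So p=1  q=0  r=1  s=0  t=1 is a satisfying assignment.

SATISFIABLE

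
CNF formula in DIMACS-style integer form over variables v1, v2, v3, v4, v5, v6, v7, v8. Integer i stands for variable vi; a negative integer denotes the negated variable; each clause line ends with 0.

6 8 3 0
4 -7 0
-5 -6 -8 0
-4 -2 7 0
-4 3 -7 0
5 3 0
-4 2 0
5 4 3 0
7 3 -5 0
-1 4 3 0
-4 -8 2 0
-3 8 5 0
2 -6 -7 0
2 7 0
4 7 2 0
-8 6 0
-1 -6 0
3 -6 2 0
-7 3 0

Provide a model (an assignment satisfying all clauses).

v1=False, v2=True, v3=True, v4=False, v5=True, v6=True, v7=False, v8=False

Check each clause:
  1. {v3, v6, v8} — v3 is true.
  2. {¬v7, v4} — ¬v7 is true.
  3. {¬v8, ¬v5, ¬v6} — ¬v8 is true.
  4. {¬v2, ¬v4, v7} — ¬v4 is true.
  5. {¬v4, v3, ¬v7} — ¬v7 is true.
  6. {v5, v3} — v3 is true.
  7. {¬v4, v2} — v2 is true.
  8. {v4, v5, v3} — v3 is true.
  9. {v7, ¬v5, v3} — v3 is true.
  10. {v3, v4, ¬v1} — v3 is true.
  11. {¬v4, ¬v8, v2} — ¬v8 is true.
  12. {v8, ¬v3, v5} — v5 is true.
  13. {¬v7, v2, ¬v6} — ¬v7 is true.
  14. {v2, v7} — v2 is true.
  15. {v2, v4, v7} — v2 is true.
  16. {¬v8, v6} — ¬v8 is true.
  17. {¬v1, ¬v6} — ¬v1 is true.
  18. {v2, ¬v6, v3} — v3 is true.
  19. {v3, ¬v7} — ¬v7 is true.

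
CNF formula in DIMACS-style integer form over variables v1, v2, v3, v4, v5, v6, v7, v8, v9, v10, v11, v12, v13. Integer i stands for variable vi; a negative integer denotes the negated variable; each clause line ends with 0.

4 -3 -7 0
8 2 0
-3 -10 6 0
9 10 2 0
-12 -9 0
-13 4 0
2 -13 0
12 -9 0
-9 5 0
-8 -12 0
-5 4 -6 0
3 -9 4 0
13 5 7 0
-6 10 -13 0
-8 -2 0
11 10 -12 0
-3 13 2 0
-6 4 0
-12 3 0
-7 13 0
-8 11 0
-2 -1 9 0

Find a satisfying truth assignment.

v1=False, v2=True, v3=True, v4=True, v5=True, v6=False, v7=False, v8=False, v9=False, v10=False, v11=True, v12=True, v13=False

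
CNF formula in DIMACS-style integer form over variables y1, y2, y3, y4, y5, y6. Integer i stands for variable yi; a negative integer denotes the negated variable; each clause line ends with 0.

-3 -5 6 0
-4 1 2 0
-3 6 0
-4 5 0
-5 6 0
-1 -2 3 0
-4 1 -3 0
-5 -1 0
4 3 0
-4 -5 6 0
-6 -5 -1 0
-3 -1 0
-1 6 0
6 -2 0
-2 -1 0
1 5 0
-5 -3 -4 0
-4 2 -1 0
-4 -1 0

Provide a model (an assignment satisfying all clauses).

y1 = F, y2 = T, y3 = T, y4 = F, y5 = T, y6 = T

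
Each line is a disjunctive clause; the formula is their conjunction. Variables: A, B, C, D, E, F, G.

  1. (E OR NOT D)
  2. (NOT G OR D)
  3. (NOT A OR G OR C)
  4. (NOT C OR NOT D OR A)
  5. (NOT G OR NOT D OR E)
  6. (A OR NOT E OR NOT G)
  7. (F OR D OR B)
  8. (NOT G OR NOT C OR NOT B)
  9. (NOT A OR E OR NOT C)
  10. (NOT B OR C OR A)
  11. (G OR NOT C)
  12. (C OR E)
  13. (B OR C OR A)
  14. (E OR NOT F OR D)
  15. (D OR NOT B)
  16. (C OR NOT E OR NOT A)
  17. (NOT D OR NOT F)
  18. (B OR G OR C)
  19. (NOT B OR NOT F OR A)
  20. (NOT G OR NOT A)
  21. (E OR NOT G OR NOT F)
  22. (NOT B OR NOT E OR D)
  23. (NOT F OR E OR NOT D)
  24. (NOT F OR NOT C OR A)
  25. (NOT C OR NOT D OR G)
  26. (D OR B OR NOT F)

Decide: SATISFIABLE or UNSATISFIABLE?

UNSATISFIABLE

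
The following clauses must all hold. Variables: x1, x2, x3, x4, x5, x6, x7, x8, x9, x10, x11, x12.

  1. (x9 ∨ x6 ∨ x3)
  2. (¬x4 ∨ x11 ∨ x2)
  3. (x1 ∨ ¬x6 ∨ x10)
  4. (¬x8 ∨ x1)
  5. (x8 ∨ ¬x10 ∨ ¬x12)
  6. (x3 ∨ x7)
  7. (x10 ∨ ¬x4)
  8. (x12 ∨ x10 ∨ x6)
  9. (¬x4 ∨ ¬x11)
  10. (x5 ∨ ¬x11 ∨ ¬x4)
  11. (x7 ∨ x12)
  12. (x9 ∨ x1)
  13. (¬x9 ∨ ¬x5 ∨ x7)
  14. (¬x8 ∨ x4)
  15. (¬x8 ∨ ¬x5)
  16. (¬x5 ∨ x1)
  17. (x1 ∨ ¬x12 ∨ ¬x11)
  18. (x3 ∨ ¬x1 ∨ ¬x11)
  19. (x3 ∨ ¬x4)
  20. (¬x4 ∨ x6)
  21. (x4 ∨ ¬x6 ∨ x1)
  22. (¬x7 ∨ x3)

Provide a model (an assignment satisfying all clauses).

x1=1, x2=0, x3=1, x4=0, x5=0, x6=0, x7=1, x8=0, x9=0, x10=0, x11=0, x12=1

Pure literal: x3 appears only positively; assign x3 = True.
Branch on x1: take x1 = True.
Try x2 = False.
For the remaining variables, x4 = False, x5 = False, x6 = False, x7 = True, x8 = False, x9 = False, x10 = False, x11 = False, x12 = True works.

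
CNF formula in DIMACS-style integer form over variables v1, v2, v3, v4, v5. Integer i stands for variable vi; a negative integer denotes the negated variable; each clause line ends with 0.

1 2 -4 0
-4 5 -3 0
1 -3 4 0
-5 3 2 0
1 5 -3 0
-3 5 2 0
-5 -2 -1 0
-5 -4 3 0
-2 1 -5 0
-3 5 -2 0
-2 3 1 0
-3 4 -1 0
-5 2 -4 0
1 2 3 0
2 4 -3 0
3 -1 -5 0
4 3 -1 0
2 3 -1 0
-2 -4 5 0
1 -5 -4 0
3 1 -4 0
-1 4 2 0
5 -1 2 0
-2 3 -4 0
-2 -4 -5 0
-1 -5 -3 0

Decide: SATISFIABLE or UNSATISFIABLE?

UNSATISFIABLE

v3 = True:
  v5 = True:
    propagation gives v1=False, v4=True; an empty clause results — contradiction.
  v5 = False:
    propagation gives v4=False, v1=True; an empty clause results — contradiction.
v3 = False:
  v2 = True:
    propagation gives v1=True, v5=False, v4=True; an empty clause results — contradiction.
  v2 = False:
    propagation gives v5=False, v1=True; an empty clause results — contradiction.
Every branch closes, so no satisfying assignment exists.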